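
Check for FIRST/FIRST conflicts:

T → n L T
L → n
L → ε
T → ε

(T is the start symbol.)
No FIRST/FIRST conflicts.

A FIRST/FIRST conflict occurs when two productions N → α and N → β for the same non-terminal have FIRST(α) ∩ FIRST(β) ≠ ∅ (with ε ∈ FIRST of a nullable right-hand side, so two nullable alternatives also conflict).

Productions for T:
  T → n L T: FIRST = { 'n' }
  T → ε: FIRST = { ε }
Productions for L:
  L → n: FIRST = { 'n' }
  L → ε: FIRST = { ε }

All alternatives of each non-terminal have pairwise disjoint FIRST sets.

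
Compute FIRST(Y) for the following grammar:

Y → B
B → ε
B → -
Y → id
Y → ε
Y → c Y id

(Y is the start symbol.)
{ '-', 'c', 'id', ε }

To compute FIRST(Y), examine every production with Y on the left-hand side, reading each right-hand side left to right until a non-nullable symbol is reached.

FIRST sets of the other non-terminals involved (by the same procedure, iterated to a fixed point):
  FIRST(B) = { '-', ε }

From Y → B:
  - B is a non-terminal: add FIRST(B) \ {ε} = { '-' }
    B is nullable and nothing follows, so the whole right-hand side can vanish: ε ∈ FIRST(Y)
From Y → id:
  - id is a terminal: add 'id' and stop
From Y → ε:
  - ε-production, so ε ∈ FIRST(Y)
From Y → c Y id:
  - c is a terminal: add 'c' and stop

Collecting: FIRST(Y) = { '-', 'c', 'id', ε }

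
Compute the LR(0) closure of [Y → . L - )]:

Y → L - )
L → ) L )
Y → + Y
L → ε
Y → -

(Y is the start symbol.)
{ [L → . ) L )], [L → .], [Y → . L - )] }

To compute CLOSURE, for each item [A → α.Bβ] where B is a non-terminal, add [B → .γ] for all productions B → γ; repeat for the newly added items until nothing changes.

Start with: [Y → . L - )]
  [Y → . L - )] has the dot before L: add [L → . ) L )], [L → .]
No further items can be added.

CLOSURE = { [L → . ) L )], [L → .], [Y → . L - )] }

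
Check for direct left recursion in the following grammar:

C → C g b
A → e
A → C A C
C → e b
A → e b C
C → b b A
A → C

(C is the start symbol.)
Direct left recursion occurs when N → N α for some non-terminal N (the right-hand side begins with the left-hand side itself).

C → C g b: LEFT RECURSIVE (starts with C)
A → e: starts with e
A → C A C: starts with C
C → e b: starts with e
A → e b C: starts with e
C → b b A: starts with b
A → C: starts with C

The grammar has direct left recursion on: C.

Answer: Yes, C is left-recursive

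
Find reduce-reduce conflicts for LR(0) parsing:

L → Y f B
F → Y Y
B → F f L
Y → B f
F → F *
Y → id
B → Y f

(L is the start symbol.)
A reduce-reduce conflict occurs when an LR(0) state has two complete items [A → α .] and [B → β .] — both call for a reduction, and with no lookahead the parser cannot choose between them.

Augment with L' → L and build the canonical LR(0) collection (I0 = CLOSURE({[L' → . L]}), then GOTO on every symbol after a dot until no new states appear). It has 15 states:
  I0: { [B → . F f L], [B → . Y f], [F → . F *], [F → . Y Y], [L → . Y f B], [L' → . L], [Y → . B f], [Y → . id] }  — shift
  I1: { [Y → B . f] }  — shift
  I2: { [B → F . f L], [F → F . *] }  — shift
  I3: { [L' → L .] }  — accept
  I4: { [B → . F f L], [B → . Y f], [B → Y . f], [F → . F *], [F → . Y Y], [F → Y . Y], [L → Y . f B], [Y → . B f], [Y → . id] }  — shift
  I5: { [Y → id .] }  — reduce
  I6: { [B → . F f L], [B → . Y f], [B → Y . f], [F → . F *], [F → . Y Y], [F → Y . Y], [F → Y Y .], [Y → . B f], [Y → . id] }  — shift, reduce
  I7: { [B → . F f L], [B → . Y f], [B → Y f .], [F → . F *], [F → . Y Y], [L → Y f . B], [Y → . B f], [Y → . id] }  — shift, reduce
  I8: { [L → Y f B .], [Y → B . f] }  — shift, reduce
  I9: { [B → . F f L], [B → . Y f], [B → Y . f], [F → . F *], [F → . Y Y], [F → Y . Y], [Y → . B f], [Y → . id] }  — shift
  I10: { [B → Y f .] }  — reduce
  I11: { [Y → B f .] }  — reduce
  I12: { [F → F * .] }  — reduce
  I13: { [B → . F f L], [B → . Y f], [B → F f . L], [F → . F *], [F → . Y Y], [L → . Y f B], [Y → . B f], [Y → . id] }  — shift
  I14: { [B → F f L .] }  — reduce

No state contains more than one complete item.

Answer: No reduce-reduce conflicts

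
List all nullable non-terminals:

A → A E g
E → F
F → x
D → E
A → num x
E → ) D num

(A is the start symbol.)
A non-terminal is nullable if it can derive ε (the empty string): either it has an ε-production, or it has a production whose right-hand side consists entirely of nullable non-terminals.

There are no ε-productions, so no non-terminal can derive ε.
No non-terminals are nullable.

Answer: None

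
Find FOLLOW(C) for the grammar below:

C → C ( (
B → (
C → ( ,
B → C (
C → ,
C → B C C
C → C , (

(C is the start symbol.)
To compute FOLLOW(C), find every occurrence of C on a right-hand side N → α C β: add FIRST(β) \ {ε}, and if β is empty or nullable also add FOLLOW(N). Iterate to a fixed point.

C is the start symbol, so $ ∈ FOLLOW(C).
In C → C ( (: C is followed by '(' '(', add FIRST('(' '(') \ {ε} = { '(' }
In B → C (: C is followed by '(', add FIRST('(') \ {ε} = { '(' }
In C → B C C: C is followed by C, add FIRST(C) \ {ε} = { '(', ',' }
In C → B C C: C is at the end; this adds FOLLOW(C) to itself — nothing new
In C → C , (: C is followed by ',' '(', add FIRST(',' '(') \ {ε} = { ',' }

Taking the union: FOLLOW(C) = { $, '(', ',' }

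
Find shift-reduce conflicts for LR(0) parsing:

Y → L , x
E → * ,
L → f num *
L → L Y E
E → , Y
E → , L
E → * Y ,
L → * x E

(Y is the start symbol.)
A shift-reduce conflict occurs when an LR(0) state has both:
  - a complete (reduce) item [A → α .] (dot at the end), and
  - a shift item [B → β . c γ] (dot before a terminal).

Augment with Y' → Y and build the canonical LR(0) collection (I0 = CLOSURE({[Y' → . Y]}), then GOTO on every symbol after a dot until no new states appear). It has 20 states:
  I0: { [L → . * x E], [L → . L Y E], [L → . f num *], [Y → . L , x], [Y' → . Y] }  — shift
  I1: { [L → * . x E] }  — shift
  I2: { [L → . * x E], [L → . L Y E], [L → . f num *], [L → L . Y E], [Y → . L , x], [Y → L . , x] }  — shift
  I3: { [Y' → Y .] }  — accept
  I4: { [L → f . num *] }  — shift
  I5: { [L → f num . *] }  — shift
  I6: { [L → f num * .] }  — reduce
  I7: { [Y → L , . x] }  — shift
  I8: { [E → . * ,], [E → . * Y ,], [E → . , L], [E → . , Y], [L → L Y . E] }  — shift
  I9: { [E → * . ,], [E → * . Y ,], [L → . * x E], [L → . L Y E], [L → . f num *], [Y → . L , x] }  — shift
  I10: { [E → , . L], [E → , . Y], [L → . * x E], [L → . L Y E], [L → . f num *], [Y → . L , x] }  — shift
  I11: { [L → L Y E .] }  — reduce
  I12: { [E → , L .], [L → . * x E], [L → . L Y E], [L → . f num *], [L → L . Y E], [Y → . L , x], [Y → L . , x] }  — shift, reduce
  I13: { [E → , Y .] }  — reduce
  I14: { [E → * , .] }  — reduce
  I15: { [E → * Y . ,] }  — shift
  I16: { [E → * Y , .] }  — reduce
  I17: { [Y → L , x .] }  — reduce
  I18: { [E → . * ,], [E → . * Y ,], [E → . , L], [E → . , Y], [L → * x . E] }  — shift
  I19: { [L → * x E .] }  — reduce

I12 contains reduce item [E → , L .] and shift items [L → . * x E], [L → . f num *], [Y → L . , x] — shift-reduce conflict.

Answer: Yes — I12: [E → , L .] vs [L → . * x E]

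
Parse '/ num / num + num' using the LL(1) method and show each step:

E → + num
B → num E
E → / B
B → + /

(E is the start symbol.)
Stack is shown with the top on the left.

Stack    Input                Action
------------------------------------
E $      / num / num + num $  output E → / B
/ B $    / num / num + num $  match '/'
B $      num / num + num $    output B → num E
num E $  num / num + num $    match 'num'
E $      / num + num $        output E → / B
/ B $    / num + num $        match '/'
B $      num + num $          output B → num E
num E $  num + num $          match 'num'
E $      + num $              output E → + num
+ num $  + num $              match '+'
num $    num $                match 'num'
$        $                    accept

The string is accepted.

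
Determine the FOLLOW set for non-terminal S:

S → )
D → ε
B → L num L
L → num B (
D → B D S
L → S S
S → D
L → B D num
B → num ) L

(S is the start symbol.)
To compute FOLLOW(S), find every occurrence of S on a right-hand side N → α S β: add FIRST(β) \ {ε}, and if β is empty or nullable also add FOLLOW(N). Iterate to a fixed point.

S is the start symbol, so $ ∈ FOLLOW(S).
In D → B D S: S is at the end, add FOLLOW(D)
In L → S S: S is followed by S, add FIRST(S) \ {ε} = { ')', 'num' }
  S is nullable, so also add FOLLOW(L)
In L → S S: S is at the end, add FOLLOW(L)

The FOLLOW sets referred to above (computed the same way, to a fixed point):
  FOLLOW(D) = { $, '(', ')', 'num' }
  FOLLOW(L) = { $, '(', ')', 'num' }

Taking the union: FOLLOW(S) = { $, '(', ')', 'num' }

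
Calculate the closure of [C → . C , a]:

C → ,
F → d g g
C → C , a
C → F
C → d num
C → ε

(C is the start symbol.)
To compute CLOSURE, for each item [A → α.Bβ] where B is a non-terminal, add [B → .γ] for all productions B → γ; repeat for the newly added items until nothing changes.

Start with: [C → . C , a]
  [C → . C , a] has the dot before C: add [C → . ,], [C → . F], [C → . d num], [C → .]
  [C → . F] has the dot before F: add [F → . d g g]
No further items can be added.

CLOSURE = { [C → . ,], [C → . C , a], [C → . F], [C → . d num], [C → .], [F → . d g g] }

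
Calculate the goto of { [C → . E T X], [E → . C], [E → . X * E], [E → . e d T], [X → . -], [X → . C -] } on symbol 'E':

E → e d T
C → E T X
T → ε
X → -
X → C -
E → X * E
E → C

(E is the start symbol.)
{ [C → E . T X], [T → .] }

GOTO(I, 'E') = CLOSURE({ [A → αX.β] : [A → α.Xβ] ∈ I, X = 'E' })

Items with dot before 'E', with the dot advanced:
  [C → . E T X] → [C → E . T X]
Closure of the advanced items:
  [C → E . T X] has the dot before T: add [T → .]

GOTO = { [C → E . T X], [T → .] }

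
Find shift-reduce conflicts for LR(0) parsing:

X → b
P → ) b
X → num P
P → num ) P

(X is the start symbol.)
A shift-reduce conflict occurs when an LR(0) state has both:
  - a complete (reduce) item [A → α .] (dot at the end), and
  - a shift item [B → β . c γ] (dot before a terminal).

Augment with X' → X and build the canonical LR(0) collection (I0 = CLOSURE({[X' → . X]}), then GOTO on every symbol after a dot until no new states appear). It has 10 states:
  I0: { [X → . b], [X → . num P], [X' → . X] }  — shift
  I1: { [X' → X .] }  — accept
  I2: { [X → b .] }  — reduce
  I3: { [P → . ) b], [P → . num ) P], [X → num . P] }  — shift
  I4: { [P → ) . b] }  — shift
  I5: { [X → num P .] }  — reduce
  I6: { [P → num . ) P] }  — shift
  I7: { [P → . ) b], [P → . num ) P], [P → num ) . P] }  — shift
  I8: { [P → num ) P .] }  — reduce
  I9: { [P → ) b .] }  — reduce

No state contains both a complete item and a shift item.

Answer: No shift-reduce conflicts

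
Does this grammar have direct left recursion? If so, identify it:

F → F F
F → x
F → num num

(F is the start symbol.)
Yes, F is left-recursive

Direct left recursion occurs when N → N α for some non-terminal N (the right-hand side begins with the left-hand side itself).

F → F F: LEFT RECURSIVE (starts with F)
F → x: starts with x
F → num num: starts with num

The grammar has direct left recursion on: F.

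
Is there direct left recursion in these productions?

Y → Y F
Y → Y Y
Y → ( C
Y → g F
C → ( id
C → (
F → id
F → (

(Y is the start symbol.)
Y → Y F: LEFT RECURSIVE (starts with Y)
Y → Y Y: LEFT RECURSIVE (starts with Y)
Y → ( C: starts with '('
Y → g F: starts with g
C → ( id: starts with '('
C → (: starts with '('
F → id: starts with id
F → (: starts with '('

The grammar has direct left recursion on: Y.

Answer: Yes, Y is left-recursive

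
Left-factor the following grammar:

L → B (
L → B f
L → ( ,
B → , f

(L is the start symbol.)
Left-factoring transforms A → αβ₁ | αβ₂ into A → αA' and A' → β₁ | β₂
(α is the longest common prefix among the alternatives). Repeat until
no nonterminal has two alternatives with a common prefix.

Round 1: L has alternatives sharing prefix 'B'. Introduce L': L → B L'
  Add: L' → (
  Add: L' → f

No remaining common prefixes — done.

Resulting grammar:
L → B L'
L' → (
L' → f
L → ( ,
B → , f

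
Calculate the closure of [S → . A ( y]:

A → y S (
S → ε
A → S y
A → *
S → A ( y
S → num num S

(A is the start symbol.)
Start with: [S → . A ( y]
  [S → . A ( y] has the dot before A: add [A → . y S (], [A → . S y], [A → . *]
  [A → . S y] has the dot before S: add [S → .], [S → . num num S]
No further items can be added.

CLOSURE = { [A → . *], [A → . S y], [A → . y S (], [S → . A ( y], [S → . num num S], [S → .] }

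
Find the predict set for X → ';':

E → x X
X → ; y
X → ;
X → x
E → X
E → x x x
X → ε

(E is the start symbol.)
PREDICT(X → ';') = (FIRST(RHS) \ {ε}) ∪ (FOLLOW(X) if ε ∈ FIRST(RHS), i.e. RHS ⇒* ε)
FIRST(';') = { ';' }
ε ∉ FIRST(';'), so FOLLOW(X) is not added.
PREDICT(X → ';') = { ';' }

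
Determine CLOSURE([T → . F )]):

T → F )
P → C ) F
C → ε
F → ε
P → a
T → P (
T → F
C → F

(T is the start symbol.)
{ [F → .], [T → . F )] }

Start with: [T → . F )]
  [T → . F )] has the dot before F: add [F → .]
No further items can be added.

CLOSURE = { [F → .], [T → . F )] }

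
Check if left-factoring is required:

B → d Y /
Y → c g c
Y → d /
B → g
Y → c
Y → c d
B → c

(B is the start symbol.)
Yes, Y has productions with common prefix 'c'

Left-factoring is needed when two productions for the same non-terminal
share a common prefix on the right-hand side.

Productions for B:
  B → d Y /
  B → g
  B → c
Productions for Y:
  Y → c g c
  Y → d /
  Y → c
  Y → c d

Found common prefix 'c' in productions for Y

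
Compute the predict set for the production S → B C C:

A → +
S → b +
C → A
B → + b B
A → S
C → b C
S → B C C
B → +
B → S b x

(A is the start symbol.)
{ '+', 'b' }

PREDICT(S → B C C) = (FIRST(RHS) \ {ε}) ∪ (FOLLOW(S) if ε ∈ FIRST(RHS), i.e. RHS ⇒* ε)
FIRST(B) = { '+', 'b' }
FIRST(B C C) = { '+', 'b' }
ε ∉ FIRST(B C C), so FOLLOW(S) is not added.
PREDICT(S → B C C) = { '+', 'b' }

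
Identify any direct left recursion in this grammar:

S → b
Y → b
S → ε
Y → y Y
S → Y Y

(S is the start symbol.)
Direct left recursion occurs when N → N α for some non-terminal N (the right-hand side begins with the left-hand side itself).

S → b: starts with b
Y → b: starts with b
S → ε: starts with ε
Y → y Y: starts with y
S → Y Y: starts with Y

No direct left recursion found.

Answer: No direct left recursion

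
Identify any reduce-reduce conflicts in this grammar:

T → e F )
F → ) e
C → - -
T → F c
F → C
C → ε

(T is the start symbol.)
A reduce-reduce conflict occurs when an LR(0) state has two complete items [A → α .] and [B → β .] — both call for a reduction, and with no lookahead the parser cannot choose between them.

Augment with T' → T and build the canonical LR(0) collection (I0 = CLOSURE({[T' → . T]}), then GOTO on every symbol after a dot until no new states appear). It has 12 states:
  I0: { [C → . - -], [C → .], [F → . ) e], [F → . C], [T → . F c], [T → . e F )], [T' → . T] }  — shift, reduce
  I1: { [F → ) . e] }  — shift
  I2: { [C → - . -] }  — shift
  I3: { [F → C .] }  — reduce
  I4: { [T → F . c] }  — shift
  I5: { [T' → T .] }  — accept
  I6: { [C → . - -], [C → .], [F → . ) e], [F → . C], [T → e . F )] }  — shift, reduce
  I7: { [T → e F . )] }  — shift
  I8: { [T → e F ) .] }  — reduce
  I9: { [T → F c .] }  — reduce
  I10: { [C → - - .] }  — reduce
  I11: { [F → ) e .] }  — reduce

No state contains more than one complete item.

Answer: No reduce-reduce conflicts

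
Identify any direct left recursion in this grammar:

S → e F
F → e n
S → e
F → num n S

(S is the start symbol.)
No direct left recursion

S → e F: starts with e
F → e n: starts with e
S → e: starts with e
F → num n S: starts with num

No direct left recursion found.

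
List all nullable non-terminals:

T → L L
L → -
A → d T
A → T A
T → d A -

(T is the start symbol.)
There are no ε-productions, so no non-terminal can derive ε.
No non-terminals are nullable.

Answer: None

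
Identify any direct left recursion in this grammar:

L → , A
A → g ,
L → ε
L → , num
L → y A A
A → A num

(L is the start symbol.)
L → , A: starts with ','
A → g ,: starts with g
L → ε: starts with ε
L → , num: starts with ','
L → y A A: starts with y
A → A num: LEFT RECURSIVE (starts with A)

The grammar has direct left recursion on: A.

Answer: Yes, A is left-recursive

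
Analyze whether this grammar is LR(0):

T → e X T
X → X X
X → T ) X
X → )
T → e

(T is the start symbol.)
Augment with T' → T and build the canonical LR(0) collection (I0 = CLOSURE({[T' → . T]}), then GOTO on every symbol after a dot until no new states appear). It has 10 states:
  I0: { [T → . e X T], [T → . e], [T' → . T] }  — shift
  I1: { [T' → T .] }  — accept
  I2: { [T → . e X T], [T → . e], [T → e . X T], [T → e .], [X → . )], [X → . T ) X], [X → . X X] }  — shift, reduce
  I3: { [X → ) .] }  — reduce
  I4: { [X → T . ) X] }  — shift
  I5: { [T → . e X T], [T → . e], [T → e X . T], [X → . )], [X → . T ) X], [X → . X X], [X → X . X] }  — shift
  I6: { [T → e X T .], [X → T . ) X] }  — shift, reduce
  I7: { [T → . e X T], [T → . e], [X → . )], [X → . T ) X], [X → . X X], [X → X . X], [X → X X .] }  — shift, reduce
  I8: { [T → . e X T], [T → . e], [X → . )], [X → . T ) X], [X → . X X], [X → T ) . X] }  — shift
  I9: { [T → . e X T], [T → . e], [X → . )], [X → . T ) X], [X → . X X], [X → T ) X .], [X → X . X] }  — shift, reduce

Conflict in state I2:
  Shift-reduce conflict between [T → e .] and [T → . e]
So the grammar is NOT LR(0).

Answer: No. Shift-reduce conflict between [T → e .] and [T → . e]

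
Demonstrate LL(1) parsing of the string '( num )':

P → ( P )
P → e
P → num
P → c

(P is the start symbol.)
Stack is shown with the top on the left.

Stack    Input      Action
--------------------------
P $      ( num ) $  output P → ( P )
( P ) $  ( num ) $  match '('
P ) $    num ) $    output P → num
num ) $  num ) $    match 'num'
) $      ) $        match ')'
$        $          accept

The string is accepted.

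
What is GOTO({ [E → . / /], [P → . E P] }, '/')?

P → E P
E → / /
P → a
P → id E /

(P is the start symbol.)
{ [E → / . /] }

GOTO(I, '/') = CLOSURE({ [A → αX.β] : [A → α.Xβ] ∈ I, X = '/' })

Items with dot before '/', with the dot advanced:
  [E → . / /] → [E → / . /]
Closure adds nothing (no advanced item has the dot before a non-terminal).

GOTO = { [E → / . /] }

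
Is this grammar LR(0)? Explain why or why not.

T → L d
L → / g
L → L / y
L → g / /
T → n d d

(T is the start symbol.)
A grammar is LR(0) if no state in the canonical LR(0) collection has:
  - both a shift item (dot before a terminal) and a complete item (shift-reduce conflict), or
  - two or more complete items (reduce-reduce conflict; the accept item [T' → T .] counts as a complete item here).

Augment with T' → T and build the canonical LR(0) collection (I0 = CLOSURE({[T' → . T]}), then GOTO on every symbol after a dot until no new states appear). It has 14 states:
  I0: { [L → . / g], [L → . L / y], [L → . g / /], [T → . L d], [T → . n d d], [T' → . T] }  — shift
  I1: { [L → / . g] }  — shift
  I2: { [L → L . / y], [T → L . d] }  — shift
  I3: { [T' → T .] }  — accept
  I4: { [L → g . / /] }  — shift
  I5: { [T → n . d d] }  — shift
  I6: { [T → n d . d] }  — shift
  I7: { [T → n d d .] }  — reduce
  I8: { [L → g / . /] }  — shift
  I9: { [L → g / / .] }  — reduce
  I10: { [L → L / . y] }  — shift
  I11: { [T → L d .] }  — reduce
  I12: { [L → L / y .] }  — reduce
  I13: { [L → / g .] }  — reduce

Every state is either a pure shift/goto state or contains exactly one complete item and nothing to shift — no conflicts. The grammar is LR(0).

Answer: Yes, the grammar is LR(0)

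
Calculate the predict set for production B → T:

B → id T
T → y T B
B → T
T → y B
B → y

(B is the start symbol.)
{ 'y' }

PREDICT(B → T) = (FIRST(RHS) \ {ε}) ∪ (FOLLOW(B) if ε ∈ FIRST(RHS), i.e. RHS ⇒* ε)
FIRST(T) = { 'y' }
FIRST(T) = { 'y' }
ε ∉ FIRST(T), so FOLLOW(B) is not added.
PREDICT(B → T) = { 'y' }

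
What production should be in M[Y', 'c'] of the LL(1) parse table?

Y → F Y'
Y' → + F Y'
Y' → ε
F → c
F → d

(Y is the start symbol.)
Empty (error entry)

To find M[Y', 'c'], we find productions for Y' where 'c' is in the predict set (PREDICT(N → α) = (FIRST(α) \ {ε}) ∪ (FOLLOW(N) if α ⇒* ε)).

Relevant sets:
  FOLLOW(Y') = { $ }

Y' → + F Y': PREDICT = { '+' }
Y' → ε: PREDICT = { $ }

M[Y', 'c'] is empty (no production applies)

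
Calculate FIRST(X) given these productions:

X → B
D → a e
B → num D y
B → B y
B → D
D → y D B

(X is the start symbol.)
To compute FIRST(X), examine every production with X on the left-hand side, reading each right-hand side left to right until a non-nullable symbol is reached.

FIRST sets of the other non-terminals involved (by the same procedure, iterated to a fixed point):
  FIRST(B) = { 'a', 'num', 'y' }

From X → B:
  - B is a non-terminal: add FIRST(B) \ {ε} = { 'a', 'num', 'y' }
    B is not nullable, so stop

Collecting: FIRST(X) = { 'a', 'num', 'y' }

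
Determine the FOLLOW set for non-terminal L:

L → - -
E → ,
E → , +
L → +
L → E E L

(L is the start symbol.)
L is the start symbol, so $ ∈ FOLLOW(L).
In L → E E L: L is at the end; this adds FOLLOW(L) to itself — nothing new

Taking the union: FOLLOW(L) = { $ }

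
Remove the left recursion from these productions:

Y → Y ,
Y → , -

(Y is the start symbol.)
Y is directly left-recursive. The standard transformation for
  A → A α₁ | ... | A α_m | β₁ | ... | β_n
is
  A  → β₁ A' | ... | β_n A'
  A' → α₁ A' | ... | α_m A' | ε

Y → , - becomes Y → , - Y'
Y → Y , becomes Y' → , Y'
Add Y' → ε

Resulting grammar:
Y → , - Y'
Y' → , Y'
Y' → ε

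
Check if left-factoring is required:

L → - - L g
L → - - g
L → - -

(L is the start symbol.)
Yes, L has productions with common prefix '- -'

Left-factoring is needed when two productions for the same non-terminal
share a common prefix on the right-hand side.

Productions for L:
  L → - - L g
  L → - - g
  L → - -

Found common prefix '- -' in productions for L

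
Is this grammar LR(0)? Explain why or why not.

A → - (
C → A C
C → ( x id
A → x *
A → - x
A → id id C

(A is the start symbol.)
A grammar is LR(0) if no state in the canonical LR(0) collection has:
  - both a shift item (dot before a terminal) and a complete item (shift-reduce conflict), or
  - two or more complete items (reduce-reduce conflict; the accept item [A' → A .] counts as a complete item here).

Augment with A' → A and build the canonical LR(0) collection (I0 = CLOSURE({[A' → . A]}), then GOTO on every symbol after a dot until no new states appear). It has 15 states:
  I0: { [A → . - (], [A → . - x], [A → . id id C], [A → . x *], [A' → . A] }  — shift
  I1: { [A → - . (], [A → - . x] }  — shift
  I2: { [A' → A .] }  — accept
  I3: { [A → id . id C] }  — shift
  I4: { [A → x . *] }  — shift
  I5: { [A → x * .] }  — reduce
  I6: { [A → . - (], [A → . - x], [A → . id id C], [A → . x *], [A → id id . C], [C → . ( x id], [C → . A C] }  — shift
  I7: { [C → ( . x id] }  — shift
  I8: { [A → . - (], [A → . - x], [A → . id id C], [A → . x *], [C → . ( x id], [C → . A C], [C → A . C] }  — shift
  I9: { [A → id id C .] }  — reduce
  I10: { [C → A C .] }  — reduce
  I11: { [C → ( x . id] }  — shift
  I12: { [C → ( x id .] }  — reduce
  I13: { [A → - ( .] }  — reduce
  I14: { [A → - x .] }  — reduce

Every state is either a pure shift/goto state or contains exactly one complete item and nothing to shift — no conflicts. The grammar is LR(0).

Answer: Yes, the grammar is LR(0)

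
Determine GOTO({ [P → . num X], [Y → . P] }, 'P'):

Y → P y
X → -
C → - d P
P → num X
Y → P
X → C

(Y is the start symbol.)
{ [Y → P .] }

GOTO(I, 'P') = CLOSURE({ [A → αX.β] : [A → α.Xβ] ∈ I, X = 'P' })

Items with dot before 'P', with the dot advanced:
  [Y → . P] → [Y → P .]
Closure adds nothing (no advanced item has the dot before a non-terminal).

GOTO = { [Y → P .] }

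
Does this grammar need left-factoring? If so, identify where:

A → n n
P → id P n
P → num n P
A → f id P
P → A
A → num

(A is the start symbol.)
Left-factoring is needed when two productions for the same non-terminal
share a common prefix on the right-hand side.

Productions for A:
  A → n n
  A → f id P
  A → num
Productions for P:
  P → id P n
  P → num n P
  P → A

No common prefixes found.

Answer: No, left-factoring is not needed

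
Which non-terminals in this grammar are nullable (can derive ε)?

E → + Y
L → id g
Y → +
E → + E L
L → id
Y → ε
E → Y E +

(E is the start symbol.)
{ 'Y' }

A non-terminal is nullable if it can derive ε (the empty string): either it has an ε-production, or it has a production whose right-hand side consists entirely of nullable non-terminals.

ε-productions: Y → ε
So Y is immediately nullable.
No further non-terminal can be added: every production for the remaining non-terminals contains a terminal or a non-nullable non-terminal.
Nullable = { 'Y' }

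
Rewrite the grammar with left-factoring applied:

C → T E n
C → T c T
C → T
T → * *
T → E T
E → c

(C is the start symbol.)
Left-factoring transforms A → αβ₁ | αβ₂ into A → αA' and A' → β₁ | β₂
(α is the longest common prefix among the alternatives). Repeat until
no nonterminal has two alternatives with a common prefix.

Round 1: C has alternatives sharing prefix 'T'. Introduce C': C → T C'
  Add: C' → E n
  Add: C' → c T
  Add: C' → ε

No remaining common prefixes — done.

Resulting grammar:
C → T C'
C' → E n
C' → c T
C' → ε
T → * *
T → E T
E → c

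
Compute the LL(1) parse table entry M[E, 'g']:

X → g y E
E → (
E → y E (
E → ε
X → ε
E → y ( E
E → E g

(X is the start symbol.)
To find M[E, 'g'], we find productions for E where 'g' is in the predict set (PREDICT(N → α) = (FIRST(α) \ {ε}) ∪ (FOLLOW(N) if α ⇒* ε)).

Relevant sets:
  FIRST(E) = { '(', 'g', 'y', ε }
  FOLLOW(E) = { $, '(', 'g' }

E → (: PREDICT = { '(' }
E → y E (: PREDICT = { 'y' }
E → ε: PREDICT = { $, '(', 'g' }
  'g' is in predict set, so this production goes in M[E, 'g']
E → y ( E: PREDICT = { 'y' }
E → E g: PREDICT = { '(', 'g', 'y' }
  'g' is in predict set, so this production goes in M[E, 'g']

M[E, 'g'] = E → ε, E → E g  (a multiply-defined cell — the grammar is not LL(1))

Answer: E → ε, E → E g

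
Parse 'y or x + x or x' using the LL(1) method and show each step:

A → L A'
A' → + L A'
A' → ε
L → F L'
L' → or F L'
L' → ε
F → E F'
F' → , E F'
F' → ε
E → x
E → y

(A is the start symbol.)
LL(1) parsing maintains a stack (initially the start symbol over $) and the input. At each step: if the stack top is a terminal, match it against the current input token; if it is a non-terminal N, replace it with the RHS of M[N, lookahead] (the unique production whose predict set contains the lookahead).

Stack is shown with the top on the left.

Stack         Input              Action
---------------------------------------
A $           y or x + x or x $  output A → L A'
L A' $        y or x + x or x $  output L → F L'
F L' A' $     y or x + x or x $  output F → E F'
E F' L' A' $  y or x + x or x $  output E → y
y F' L' A' $  y or x + x or x $  match 'y'
F' L' A' $    or x + x or x $    output F' → ε
L' A' $       or x + x or x $    output L' → or F L'
or F L' A' $  or x + x or x $    match 'or'
F L' A' $     x + x or x $       output F → E F'
E F' L' A' $  x + x or x $       output E → x
x F' L' A' $  x + x or x $       match 'x'
F' L' A' $    + x or x $         output F' → ε
L' A' $       + x or x $         output L' → ε
A' $          + x or x $         output A' → + L A'
+ L A' $      + x or x $         match '+'
L A' $        x or x $           output L → F L'
F L' A' $     x or x $           output F → E F'
E F' L' A' $  x or x $           output E → x
x F' L' A' $  x or x $           match 'x'
F' L' A' $    or x $             output F' → ε
L' A' $       or x $             output L' → or F L'
or F L' A' $  or x $             match 'or'
F L' A' $     x $                output F → E F'
E F' L' A' $  x $                output E → x
x F' L' A' $  x $                match 'x'
F' L' A' $    $                  output F' → ε
L' A' $       $                  output L' → ε
A' $          $                  output A' → ε
$             $                  accept

The string is accepted.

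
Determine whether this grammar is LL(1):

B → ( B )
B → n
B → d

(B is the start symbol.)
Yes, the grammar is LL(1).

A grammar is LL(1) if for each non-terminal N with multiple productions, the predict sets of those productions are pairwise disjoint, where PREDICT(N → α) = (FIRST(α) \ {ε}) ∪ (FOLLOW(N) if α ⇒* ε).

For B:
  PREDICT(B → '(' B ')') = { '(' }
  PREDICT(B → n) = { 'n' }
  PREDICT(B → d) = { 'd' }

All predict sets are disjoint. The grammar IS LL(1).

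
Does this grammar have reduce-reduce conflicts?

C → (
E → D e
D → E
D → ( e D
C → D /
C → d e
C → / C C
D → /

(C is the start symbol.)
No reduce-reduce conflicts

A reduce-reduce conflict occurs when an LR(0) state has two complete items [A → α .] and [B → β .] — both call for a reduction, and with no lookahead the parser cannot choose between them.

Augment with C' → C and build the canonical LR(0) collection (I0 = CLOSURE({[C' → . C]}), then GOTO on every symbol after a dot until no new states appear). It has 16 states:
  I0: { [C → . (], [C → . / C C], [C → . D /], [C → . d e], [C' → . C], [D → . ( e D], [D → . /], [D → . E], [E → . D e] }  — shift
  I1: { [C → ( .], [D → ( . e D] }  — shift, reduce
  I2: { [C → . (], [C → . / C C], [C → . D /], [C → . d e], [C → / . C C], [D → . ( e D], [D → . /], [D → . E], [D → / .], [E → . D e] }  — shift, reduce
  I3: { [C' → C .] }  — accept
  I4: { [C → D . /], [E → D . e] }  — shift
  I5: { [D → E .] }  — reduce
  I6: { [C → d . e] }  — shift
  I7: { [C → d e .] }  — reduce
  I8: { [C → D / .] }  — reduce
  I9: { [E → D e .] }  — reduce
  I10: { [C → . (], [C → . / C C], [C → . D /], [C → . d e], [C → / C . C], [D → . ( e D], [D → . /], [D → . E], [E → . D e] }  — shift
  I11: { [C → / C C .] }  — reduce
  I12: { [D → ( e . D], [D → . ( e D], [D → . /], [D → . E], [E → . D e] }  — shift
  I13: { [D → ( . e D] }  — shift
  I14: { [D → / .] }  — reduce
  I15: { [D → ( e D .], [E → D . e] }  — shift, reduce

No state contains more than one complete item.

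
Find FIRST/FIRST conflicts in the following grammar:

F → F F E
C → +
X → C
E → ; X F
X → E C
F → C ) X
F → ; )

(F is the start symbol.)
Yes. F → F F E / F → C ')' X on { '+' }; F → F F E / F → ';' ')' on { ';' }

A FIRST/FIRST conflict occurs when two productions N → α and N → β for the same non-terminal have FIRST(α) ∩ FIRST(β) ≠ ∅ (with ε ∈ FIRST of a nullable right-hand side, so two nullable alternatives also conflict).

FIRST sets of the non-terminals at (or reachable through a nullable prefix from) the front of some alternative:
  FIRST(F) = { '+', ';' }
  FIRST(C) = { '+' }
  FIRST(E) = { ';' }

Productions for F:
  F → F F E: FIRST = { '+', ';' }
  F → C ) X: FIRST = { '+' }
  F → ; ): FIRST = { ';' }
Productions for X:
  X → C: FIRST = { '+' }
  X → E C: FIRST = { ';' }
C, E have only one production, so no FIRST/FIRST conflict is possible there.

Conflict for F: F → F F E and F → C ) X
  Overlap: { '+' }
Conflict for F: F → F F E and F → ; )
  Overlap: { ';' }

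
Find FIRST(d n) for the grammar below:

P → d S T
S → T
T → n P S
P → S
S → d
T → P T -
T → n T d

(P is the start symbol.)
{ 'd' }

To compute FIRST(d n), process the symbols left to right:
Symbol d is a terminal. Add 'd' and stop.
FIRST(d n) = { 'd' }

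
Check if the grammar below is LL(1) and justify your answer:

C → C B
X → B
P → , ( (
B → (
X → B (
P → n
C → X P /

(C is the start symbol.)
A grammar is LL(1) if for each non-terminal N with multiple productions, the predict sets of those productions are pairwise disjoint, where PREDICT(N → α) = (FIRST(α) \ {ε}) ∪ (FOLLOW(N) if α ⇒* ε).

Relevant sets:
  FIRST(C) = { '(' }
  FIRST(X) = { '(' }
  FIRST(B) = { '(' }

For C:
  PREDICT(C → C B) = { '(' }
  PREDICT(C → X P '/') = { '(' }
For X:
  PREDICT(X → B) = { '(' }
  PREDICT(X → B '(') = { '(' }
For P:
  PREDICT(P → ',' '(' '(') = { ',' }
  PREDICT(P → n) = { 'n' }
B has a single production, so nothing to check there.

Conflict found: Predict set conflict for C: { '(' }
The grammar is NOT LL(1).

Answer: No. Predict set conflict for C: { '(' }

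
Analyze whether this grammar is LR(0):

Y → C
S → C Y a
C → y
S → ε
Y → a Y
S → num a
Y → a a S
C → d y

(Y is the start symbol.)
A grammar is LR(0) if no state in the canonical LR(0) collection has:
  - both a shift item (dot before a terminal) and a complete item (shift-reduce conflict), or
  - two or more complete items (reduce-reduce conflict; the accept item [Y' → Y .] counts as a complete item here).

Augment with Y' → Y and build the canonical LR(0) collection (I0 = CLOSURE({[Y' → . Y]}), then GOTO on every symbol after a dot until no new states appear). It has 15 states:
  I0: { [C → . d y], [C → . y], [Y → . C], [Y → . a Y], [Y → . a a S], [Y' → . Y] }  — shift
  I1: { [Y → C .] }  — reduce
  I2: { [Y' → Y .] }  — accept
  I3: { [C → . d y], [C → . y], [Y → . C], [Y → . a Y], [Y → . a a S], [Y → a . Y], [Y → a . a S] }  — shift
  I4: { [C → d . y] }  — shift
  I5: { [C → y .] }  — reduce
  I6: { [C → d y .] }  — reduce
  I7: { [Y → a Y .] }  — reduce
  I8: { [C → . d y], [C → . y], [S → . C Y a], [S → . num a], [S → .], [Y → . C], [Y → . a Y], [Y → . a a S], [Y → a . Y], [Y → a . a S], [Y → a a . S] }  — shift, reduce
  I9: { [C → . d y], [C → . y], [S → C . Y a], [Y → . C], [Y → . a Y], [Y → . a a S], [Y → C .] }  — shift, reduce
  I10: { [Y → a a S .] }  — reduce
  I11: { [S → num . a] }  — shift
  I12: { [S → num a .] }  — reduce
  I13: { [S → C Y . a] }  — shift
  I14: { [S → C Y a .] }  — reduce

Conflict in state I8:
  Shift-reduce conflict between [S → .] and [C → . d y]
So the grammar is NOT LR(0).

Answer: No. Shift-reduce conflict between [S → .] and [C → . d y]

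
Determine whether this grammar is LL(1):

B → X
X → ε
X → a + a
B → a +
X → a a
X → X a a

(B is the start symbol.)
A grammar is LL(1) if for each non-terminal N with multiple productions, the predict sets of those productions are pairwise disjoint, where PREDICT(N → α) = (FIRST(α) \ {ε}) ∪ (FOLLOW(N) if α ⇒* ε).

Relevant sets:
  FIRST(X) = { 'a', ε }
  FOLLOW(B) = { $ }
  FOLLOW(X) = { $, 'a' }

For B:
  PREDICT(B → X) = { $, 'a' }
  PREDICT(B → a '+') = { 'a' }
For X:
  PREDICT(X → ε) = { $, 'a' }
  PREDICT(X → a '+' a) = { 'a' }
  PREDICT(X → a a) = { 'a' }
  PREDICT(X → X a a) = { 'a' }

Conflict found: Predict set conflict for B: { 'a' }
The grammar is NOT LL(1).

Answer: No. Predict set conflict for B: { 'a' }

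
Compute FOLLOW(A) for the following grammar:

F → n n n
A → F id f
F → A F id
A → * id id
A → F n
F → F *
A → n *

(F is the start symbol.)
In F → A F id: A is followed by F id, add FIRST(F id) \ {ε} = { '*', 'n' }

Taking the union: FOLLOW(A) = { '*', 'n' }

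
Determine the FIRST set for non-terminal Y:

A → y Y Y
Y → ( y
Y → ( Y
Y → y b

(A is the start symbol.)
To compute FIRST(Y), examine every production with Y on the left-hand side, reading each right-hand side left to right until a non-nullable symbol is reached.

From Y → ( y:
  - '(' is a terminal: add '(' and stop
From Y → ( Y:
  - '(' is a terminal: add '(' and stop
From Y → y b:
  - y is a terminal: add 'y' and stop

Collecting: FIRST(Y) = { '(', 'y' }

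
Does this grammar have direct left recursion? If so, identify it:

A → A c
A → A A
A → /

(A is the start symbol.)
Yes, A is left-recursive

Direct left recursion occurs when N → N α for some non-terminal N (the right-hand side begins with the left-hand side itself).

A → A c: LEFT RECURSIVE (starts with A)
A → A A: LEFT RECURSIVE (starts with A)
A → /: starts with '/'

The grammar has direct left recursion on: A.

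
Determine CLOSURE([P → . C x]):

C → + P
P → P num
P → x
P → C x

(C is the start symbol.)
To compute CLOSURE, for each item [A → α.Bβ] where B is a non-terminal, add [B → .γ] for all productions B → γ; repeat for the newly added items until nothing changes.

Start with: [P → . C x]
  [P → . C x] has the dot before C: add [C → . + P]
No further items can be added.

CLOSURE = { [C → . + P], [P → . C x] }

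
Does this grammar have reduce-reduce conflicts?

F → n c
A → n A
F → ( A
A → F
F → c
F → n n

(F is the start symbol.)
A reduce-reduce conflict occurs when an LR(0) state has two complete items [A → α .] and [B → β .] — both call for a reduction, and with no lookahead the parser cannot choose between them.

Augment with F' → F and build the canonical LR(0) collection (I0 = CLOSURE({[F' → . F]}), then GOTO on every symbol after a dot until no new states appear). It has 13 states:
  I0: { [F → . ( A], [F → . c], [F → . n c], [F → . n n], [F' → . F] }  — shift
  I1: { [A → . F], [A → . n A], [F → ( . A], [F → . ( A], [F → . c], [F → . n c], [F → . n n] }  — shift
  I2: { [F' → F .] }  — accept
  I3: { [F → c .] }  — reduce
  I4: { [F → n . c], [F → n . n] }  — shift
  I5: { [F → n c .] }  — reduce
  I6: { [F → n n .] }  — reduce
  I7: { [F → ( A .] }  — reduce
  I8: { [A → F .] }  — reduce
  I9: { [A → . F], [A → . n A], [A → n . A], [F → . ( A], [F → . c], [F → . n c], [F → . n n], [F → n . c], [F → n . n] }  — shift
  I10: { [A → n A .] }  — reduce
  I11: { [F → c .], [F → n c .] }  — 2 reduces
  I12: { [A → . F], [A → . n A], [A → n . A], [F → . ( A], [F → . c], [F → . n c], [F → . n n], [F → n . c], [F → n . n], [F → n n .] }  — shift, reduce

I11 contains complete items [F → c .], [F → n c .] — reduce-reduce conflict.

Answer: Yes — I11: [F → c .] vs [F → n c .]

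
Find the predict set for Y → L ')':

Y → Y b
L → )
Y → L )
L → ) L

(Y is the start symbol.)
{ ')' }

PREDICT(Y → L ')') = (FIRST(RHS) \ {ε}) ∪ (FOLLOW(Y) if ε ∈ FIRST(RHS), i.e. RHS ⇒* ε)
FIRST(L) = { ')' }
FIRST(L ')') = { ')' }
ε ∉ FIRST(L ')'), so FOLLOW(Y) is not added.
PREDICT(Y → L ')') = { ')' }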